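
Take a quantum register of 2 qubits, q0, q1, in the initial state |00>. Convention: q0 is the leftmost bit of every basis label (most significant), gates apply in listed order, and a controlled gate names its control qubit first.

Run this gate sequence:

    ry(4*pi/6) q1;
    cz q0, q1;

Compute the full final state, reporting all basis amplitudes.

The final amplitudes are 1/2 on |00>, sqrt(3)/2 on |01>, 0 on |10>, 0 on |11>.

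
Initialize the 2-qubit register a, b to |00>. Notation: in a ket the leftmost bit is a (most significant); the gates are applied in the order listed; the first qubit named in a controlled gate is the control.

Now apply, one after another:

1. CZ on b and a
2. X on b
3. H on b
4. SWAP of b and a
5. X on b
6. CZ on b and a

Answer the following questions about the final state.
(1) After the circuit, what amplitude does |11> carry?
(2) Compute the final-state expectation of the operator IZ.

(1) The final state's coefficient on |11> equals sqrt(2)/2.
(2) In the final state, IZ has expectation -1.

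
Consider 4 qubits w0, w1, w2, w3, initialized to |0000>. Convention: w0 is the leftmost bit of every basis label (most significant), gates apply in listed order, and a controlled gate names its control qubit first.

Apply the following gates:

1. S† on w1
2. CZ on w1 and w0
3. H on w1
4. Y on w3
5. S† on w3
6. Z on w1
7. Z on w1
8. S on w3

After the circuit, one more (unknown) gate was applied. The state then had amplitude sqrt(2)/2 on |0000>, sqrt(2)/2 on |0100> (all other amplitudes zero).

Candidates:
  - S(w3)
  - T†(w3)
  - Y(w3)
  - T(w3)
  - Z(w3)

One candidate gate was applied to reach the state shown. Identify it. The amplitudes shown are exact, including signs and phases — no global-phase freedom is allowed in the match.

The unique candidate consistent with the amplitudes is Y(w3). Key observation: steps 5-8 multiply out to the identity, so the circuit reduces to the remaining gates.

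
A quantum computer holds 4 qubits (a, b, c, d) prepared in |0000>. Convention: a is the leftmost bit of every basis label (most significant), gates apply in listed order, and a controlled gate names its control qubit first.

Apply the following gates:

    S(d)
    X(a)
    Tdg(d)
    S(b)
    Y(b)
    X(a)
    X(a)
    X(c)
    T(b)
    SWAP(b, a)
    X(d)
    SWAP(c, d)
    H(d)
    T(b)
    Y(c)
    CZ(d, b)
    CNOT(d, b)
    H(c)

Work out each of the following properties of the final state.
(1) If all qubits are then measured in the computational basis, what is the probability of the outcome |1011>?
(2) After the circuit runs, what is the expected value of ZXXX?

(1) The probability of measuring |1011> is 1/4.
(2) In the final state, ZXXX has expectation -1.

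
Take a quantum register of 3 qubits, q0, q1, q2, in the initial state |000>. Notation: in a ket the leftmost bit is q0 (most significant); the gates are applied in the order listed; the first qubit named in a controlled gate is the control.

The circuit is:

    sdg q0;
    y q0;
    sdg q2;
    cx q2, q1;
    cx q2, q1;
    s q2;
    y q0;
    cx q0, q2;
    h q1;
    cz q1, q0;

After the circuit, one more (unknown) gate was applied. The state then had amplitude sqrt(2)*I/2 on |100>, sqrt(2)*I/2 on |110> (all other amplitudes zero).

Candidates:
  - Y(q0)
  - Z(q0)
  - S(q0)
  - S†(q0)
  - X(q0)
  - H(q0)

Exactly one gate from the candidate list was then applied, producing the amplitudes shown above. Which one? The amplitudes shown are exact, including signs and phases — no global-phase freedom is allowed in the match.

The unique candidate consistent with the amplitudes is Y(q0). Key observation: steps 2-7 multiply out to the identity, so the circuit reduces to the remaining gates.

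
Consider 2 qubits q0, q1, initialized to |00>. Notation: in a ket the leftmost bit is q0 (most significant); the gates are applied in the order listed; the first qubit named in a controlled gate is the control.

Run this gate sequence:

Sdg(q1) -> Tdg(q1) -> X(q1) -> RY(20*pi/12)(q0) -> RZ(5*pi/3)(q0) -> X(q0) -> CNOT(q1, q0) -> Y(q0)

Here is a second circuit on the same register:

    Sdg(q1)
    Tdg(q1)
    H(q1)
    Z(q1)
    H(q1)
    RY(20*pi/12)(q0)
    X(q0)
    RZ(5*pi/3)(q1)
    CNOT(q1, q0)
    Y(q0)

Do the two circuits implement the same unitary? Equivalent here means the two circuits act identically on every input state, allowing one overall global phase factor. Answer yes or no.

No, they are not equivalent — no single phase factor reconciles the two unitaries.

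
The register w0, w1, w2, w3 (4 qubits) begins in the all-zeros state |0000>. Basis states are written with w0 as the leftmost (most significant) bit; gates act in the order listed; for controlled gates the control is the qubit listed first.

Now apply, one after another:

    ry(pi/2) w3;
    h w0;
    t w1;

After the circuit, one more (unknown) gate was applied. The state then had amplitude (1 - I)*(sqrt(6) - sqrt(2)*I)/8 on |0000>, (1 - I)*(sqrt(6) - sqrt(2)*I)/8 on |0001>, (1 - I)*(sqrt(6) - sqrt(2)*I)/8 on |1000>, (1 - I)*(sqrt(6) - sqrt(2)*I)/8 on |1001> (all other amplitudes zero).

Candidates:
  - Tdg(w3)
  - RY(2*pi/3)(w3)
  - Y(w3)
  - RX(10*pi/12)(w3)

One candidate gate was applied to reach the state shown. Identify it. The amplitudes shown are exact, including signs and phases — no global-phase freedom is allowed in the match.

It was RX(10*pi/12)(w3) that produced the state shown.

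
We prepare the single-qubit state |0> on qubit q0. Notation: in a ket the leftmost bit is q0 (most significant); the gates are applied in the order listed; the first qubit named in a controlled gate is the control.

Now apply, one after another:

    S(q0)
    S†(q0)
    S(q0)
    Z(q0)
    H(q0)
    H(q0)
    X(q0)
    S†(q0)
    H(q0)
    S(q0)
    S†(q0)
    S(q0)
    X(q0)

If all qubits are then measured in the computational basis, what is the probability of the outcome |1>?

A full measurement returns |1> with probability 1/2. Key observation: steps 1-2 multiply out to the identity, so the circuit reduces to the remaining gates.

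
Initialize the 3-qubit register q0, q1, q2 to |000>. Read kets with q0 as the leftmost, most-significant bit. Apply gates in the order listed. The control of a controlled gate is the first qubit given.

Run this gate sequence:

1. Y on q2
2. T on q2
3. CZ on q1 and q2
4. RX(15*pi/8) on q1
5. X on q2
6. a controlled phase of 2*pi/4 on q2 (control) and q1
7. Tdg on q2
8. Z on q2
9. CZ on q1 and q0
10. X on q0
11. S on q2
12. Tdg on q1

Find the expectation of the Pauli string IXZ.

In the final state, IXZ has expectation sqrt(4 - 2*sqrt(2))/4.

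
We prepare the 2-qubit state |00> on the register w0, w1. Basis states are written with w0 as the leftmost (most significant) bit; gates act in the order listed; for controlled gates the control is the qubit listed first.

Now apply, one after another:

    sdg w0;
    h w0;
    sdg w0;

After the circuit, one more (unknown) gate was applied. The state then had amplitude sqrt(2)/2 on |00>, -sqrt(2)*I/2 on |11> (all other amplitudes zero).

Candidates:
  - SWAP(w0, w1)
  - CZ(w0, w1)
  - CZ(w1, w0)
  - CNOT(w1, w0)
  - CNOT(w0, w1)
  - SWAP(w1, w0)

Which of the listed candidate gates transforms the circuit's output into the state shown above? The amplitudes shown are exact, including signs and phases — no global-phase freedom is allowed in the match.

The applied gate was CNOT(w0, w1).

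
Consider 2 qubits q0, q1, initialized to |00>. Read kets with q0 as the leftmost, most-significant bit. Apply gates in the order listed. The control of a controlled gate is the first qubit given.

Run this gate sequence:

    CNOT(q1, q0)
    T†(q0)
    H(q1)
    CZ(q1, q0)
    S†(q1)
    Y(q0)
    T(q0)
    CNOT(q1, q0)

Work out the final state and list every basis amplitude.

After the circuit, the state carries amplitude 0 on |00>, sqrt(2)*exp(I*pi/4)/2 on |01>, sqrt(2)*exp(3*I*pi/4)/2 on |10>, 0 on |11>.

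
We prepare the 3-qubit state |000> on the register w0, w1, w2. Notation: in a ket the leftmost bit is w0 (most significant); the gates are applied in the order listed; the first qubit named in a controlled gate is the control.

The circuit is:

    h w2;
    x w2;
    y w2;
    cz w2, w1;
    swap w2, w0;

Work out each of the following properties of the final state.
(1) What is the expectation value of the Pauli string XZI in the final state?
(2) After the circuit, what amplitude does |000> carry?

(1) In the final state, XZI has expectation -1.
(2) |000> carries amplitude -sqrt(2)*I/2 in the final state.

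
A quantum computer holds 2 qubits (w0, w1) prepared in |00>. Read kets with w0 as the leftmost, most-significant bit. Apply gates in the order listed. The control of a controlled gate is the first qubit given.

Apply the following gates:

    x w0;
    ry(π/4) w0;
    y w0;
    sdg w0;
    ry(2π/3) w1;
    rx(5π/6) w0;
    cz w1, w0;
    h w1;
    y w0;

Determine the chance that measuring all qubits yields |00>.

A full measurement returns |00> with probability -sqrt(3)/8 - sqrt(2)/32 + sqrt(6)/32 + 1/4.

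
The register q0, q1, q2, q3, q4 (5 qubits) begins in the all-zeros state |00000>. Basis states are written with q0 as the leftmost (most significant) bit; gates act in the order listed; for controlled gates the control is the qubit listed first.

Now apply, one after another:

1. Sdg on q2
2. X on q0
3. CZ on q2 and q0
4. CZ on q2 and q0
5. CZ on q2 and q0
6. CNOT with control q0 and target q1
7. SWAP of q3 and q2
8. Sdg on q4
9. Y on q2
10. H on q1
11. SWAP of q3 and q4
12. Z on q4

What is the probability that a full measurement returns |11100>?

The probability of measuring |11100> is 1/2.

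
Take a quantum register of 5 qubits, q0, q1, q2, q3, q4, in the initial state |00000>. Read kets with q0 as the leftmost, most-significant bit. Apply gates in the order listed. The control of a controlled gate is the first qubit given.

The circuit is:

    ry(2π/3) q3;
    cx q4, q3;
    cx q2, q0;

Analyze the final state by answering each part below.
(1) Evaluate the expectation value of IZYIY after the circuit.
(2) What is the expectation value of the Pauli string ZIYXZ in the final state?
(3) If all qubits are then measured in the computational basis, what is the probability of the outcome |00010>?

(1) The expectation value of IZYIY is 0.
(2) In the final state, ZIYXZ has expectation 0.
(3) A full measurement returns |00010> with probability 3/4.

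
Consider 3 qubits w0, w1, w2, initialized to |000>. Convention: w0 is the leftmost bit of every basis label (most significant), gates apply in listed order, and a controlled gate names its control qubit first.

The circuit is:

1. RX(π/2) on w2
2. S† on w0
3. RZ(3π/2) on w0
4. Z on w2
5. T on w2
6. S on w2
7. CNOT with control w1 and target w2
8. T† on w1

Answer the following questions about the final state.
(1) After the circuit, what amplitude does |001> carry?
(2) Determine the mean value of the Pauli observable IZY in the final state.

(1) The amplitude on |001> is sqrt(2)*I/2.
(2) The expectation value of IZY is -sqrt(2)/2.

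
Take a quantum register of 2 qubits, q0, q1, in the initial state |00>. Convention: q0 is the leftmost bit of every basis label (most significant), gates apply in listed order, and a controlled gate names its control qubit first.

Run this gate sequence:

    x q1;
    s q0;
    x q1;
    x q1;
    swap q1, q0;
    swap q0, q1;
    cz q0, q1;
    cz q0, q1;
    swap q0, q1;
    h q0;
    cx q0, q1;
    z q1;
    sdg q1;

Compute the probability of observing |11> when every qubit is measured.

Outcome |11> occurs with probability 1/2.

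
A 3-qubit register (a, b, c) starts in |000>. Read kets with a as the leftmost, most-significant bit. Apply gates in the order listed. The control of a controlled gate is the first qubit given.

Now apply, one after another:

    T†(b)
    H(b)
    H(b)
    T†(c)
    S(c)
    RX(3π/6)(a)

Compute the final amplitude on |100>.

|100> carries amplitude -sqrt(2)*I/2 in the final state.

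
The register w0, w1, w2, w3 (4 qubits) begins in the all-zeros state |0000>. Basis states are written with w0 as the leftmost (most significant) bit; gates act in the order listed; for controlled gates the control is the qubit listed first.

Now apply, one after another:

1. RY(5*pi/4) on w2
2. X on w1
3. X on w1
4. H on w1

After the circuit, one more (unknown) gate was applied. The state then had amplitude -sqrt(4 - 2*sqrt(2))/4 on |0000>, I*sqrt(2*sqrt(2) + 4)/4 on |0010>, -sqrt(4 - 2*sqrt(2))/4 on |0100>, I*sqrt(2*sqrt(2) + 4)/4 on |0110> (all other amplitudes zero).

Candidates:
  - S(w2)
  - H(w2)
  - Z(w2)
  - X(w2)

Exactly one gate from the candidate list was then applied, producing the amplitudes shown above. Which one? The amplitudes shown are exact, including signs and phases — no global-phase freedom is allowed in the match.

It was S(w2) that produced the state shown.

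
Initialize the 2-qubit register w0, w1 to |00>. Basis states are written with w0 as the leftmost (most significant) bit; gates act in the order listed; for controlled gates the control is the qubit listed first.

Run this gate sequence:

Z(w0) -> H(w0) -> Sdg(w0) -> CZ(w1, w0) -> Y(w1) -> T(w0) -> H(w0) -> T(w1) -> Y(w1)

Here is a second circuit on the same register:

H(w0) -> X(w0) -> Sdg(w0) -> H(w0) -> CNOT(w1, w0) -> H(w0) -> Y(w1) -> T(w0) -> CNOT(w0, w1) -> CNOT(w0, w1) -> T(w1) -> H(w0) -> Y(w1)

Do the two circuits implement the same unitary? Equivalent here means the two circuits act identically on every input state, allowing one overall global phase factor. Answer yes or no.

Yes: on every input state the two circuits agree up to one overall phase factor.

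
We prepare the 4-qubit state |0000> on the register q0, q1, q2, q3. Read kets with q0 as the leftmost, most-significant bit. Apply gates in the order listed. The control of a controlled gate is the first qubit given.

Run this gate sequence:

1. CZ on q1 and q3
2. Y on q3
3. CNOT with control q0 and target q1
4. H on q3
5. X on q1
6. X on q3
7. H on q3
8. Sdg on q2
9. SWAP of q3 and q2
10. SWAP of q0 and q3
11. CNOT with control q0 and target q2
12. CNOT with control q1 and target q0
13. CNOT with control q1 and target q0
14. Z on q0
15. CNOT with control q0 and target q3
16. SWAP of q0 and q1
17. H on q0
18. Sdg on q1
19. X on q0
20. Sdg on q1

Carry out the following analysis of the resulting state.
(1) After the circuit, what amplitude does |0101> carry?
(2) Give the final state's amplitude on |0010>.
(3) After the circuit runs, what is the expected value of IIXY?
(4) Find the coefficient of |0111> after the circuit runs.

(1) |0101> carries amplitude 0 in the final state.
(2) |0010> carries amplitude sqrt(2)*I/2 in the final state.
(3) The expectation value of IIXY is 0.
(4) The final state's coefficient on |0111> equals 0.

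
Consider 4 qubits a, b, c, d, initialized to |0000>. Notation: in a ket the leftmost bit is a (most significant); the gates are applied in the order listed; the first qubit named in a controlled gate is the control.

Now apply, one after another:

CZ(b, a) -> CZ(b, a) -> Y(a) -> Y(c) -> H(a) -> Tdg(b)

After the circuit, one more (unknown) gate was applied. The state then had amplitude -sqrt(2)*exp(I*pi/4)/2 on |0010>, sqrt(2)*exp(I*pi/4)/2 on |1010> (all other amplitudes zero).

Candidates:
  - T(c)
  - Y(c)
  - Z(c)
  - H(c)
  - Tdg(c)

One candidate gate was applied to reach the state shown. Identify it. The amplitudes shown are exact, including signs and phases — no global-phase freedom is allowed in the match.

The unique candidate consistent with the amplitudes is T(c). Key observation: gates 1-2 undo each other exactly, leaving only the rest of the circuit to track.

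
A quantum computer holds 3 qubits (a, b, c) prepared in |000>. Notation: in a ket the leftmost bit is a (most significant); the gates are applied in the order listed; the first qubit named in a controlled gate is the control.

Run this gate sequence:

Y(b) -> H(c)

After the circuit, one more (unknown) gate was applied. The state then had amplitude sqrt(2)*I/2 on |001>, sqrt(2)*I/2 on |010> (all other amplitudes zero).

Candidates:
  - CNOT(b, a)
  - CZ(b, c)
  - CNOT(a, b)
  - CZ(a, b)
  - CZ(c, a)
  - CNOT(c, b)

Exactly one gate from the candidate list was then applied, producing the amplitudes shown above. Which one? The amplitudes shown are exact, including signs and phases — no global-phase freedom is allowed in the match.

It was CNOT(c, b) that produced the state shown.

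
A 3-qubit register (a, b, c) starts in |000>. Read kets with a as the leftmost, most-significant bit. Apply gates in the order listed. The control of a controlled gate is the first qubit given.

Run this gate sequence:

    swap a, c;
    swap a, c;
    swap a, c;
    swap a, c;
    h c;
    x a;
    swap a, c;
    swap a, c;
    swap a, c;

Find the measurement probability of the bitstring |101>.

The probability of measuring |101> is 1/2.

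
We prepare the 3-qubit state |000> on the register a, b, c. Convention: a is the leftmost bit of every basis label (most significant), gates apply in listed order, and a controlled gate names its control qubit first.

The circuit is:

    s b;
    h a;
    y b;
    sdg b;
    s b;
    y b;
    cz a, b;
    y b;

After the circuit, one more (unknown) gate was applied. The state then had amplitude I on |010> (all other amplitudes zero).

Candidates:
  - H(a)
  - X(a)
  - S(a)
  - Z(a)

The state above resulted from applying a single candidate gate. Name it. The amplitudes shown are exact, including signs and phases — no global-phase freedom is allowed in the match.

The applied gate was H(a). Key observation: the block from step 3 through step 6 cancels to the identity and can be dropped.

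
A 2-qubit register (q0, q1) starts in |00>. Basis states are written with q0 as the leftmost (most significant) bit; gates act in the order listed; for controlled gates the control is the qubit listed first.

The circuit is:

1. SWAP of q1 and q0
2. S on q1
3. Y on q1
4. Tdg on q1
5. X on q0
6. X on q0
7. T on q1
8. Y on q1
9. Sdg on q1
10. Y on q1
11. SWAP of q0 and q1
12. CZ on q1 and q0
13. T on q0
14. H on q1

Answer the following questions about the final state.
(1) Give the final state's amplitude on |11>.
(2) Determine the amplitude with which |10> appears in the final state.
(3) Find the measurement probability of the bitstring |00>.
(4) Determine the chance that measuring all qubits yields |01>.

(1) The amplitude on |11> is sqrt(2)*exp(3*I*pi/4)/2.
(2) The final state's coefficient on |10> equals sqrt(2)*exp(3*I*pi/4)/2.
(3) The probability of measuring |00> is 0.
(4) The probability of measuring |01> is 0.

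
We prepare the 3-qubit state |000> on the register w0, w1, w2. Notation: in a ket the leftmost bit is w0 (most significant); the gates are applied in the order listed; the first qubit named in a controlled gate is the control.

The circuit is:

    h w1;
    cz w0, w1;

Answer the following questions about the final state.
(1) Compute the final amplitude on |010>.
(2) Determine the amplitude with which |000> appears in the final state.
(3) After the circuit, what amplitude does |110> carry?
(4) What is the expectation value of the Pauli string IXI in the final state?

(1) The amplitude on |010> is sqrt(2)/2.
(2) |000> carries amplitude sqrt(2)/2 in the final state.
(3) The amplitude on |110> is 0.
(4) The observable IXI averages to 1.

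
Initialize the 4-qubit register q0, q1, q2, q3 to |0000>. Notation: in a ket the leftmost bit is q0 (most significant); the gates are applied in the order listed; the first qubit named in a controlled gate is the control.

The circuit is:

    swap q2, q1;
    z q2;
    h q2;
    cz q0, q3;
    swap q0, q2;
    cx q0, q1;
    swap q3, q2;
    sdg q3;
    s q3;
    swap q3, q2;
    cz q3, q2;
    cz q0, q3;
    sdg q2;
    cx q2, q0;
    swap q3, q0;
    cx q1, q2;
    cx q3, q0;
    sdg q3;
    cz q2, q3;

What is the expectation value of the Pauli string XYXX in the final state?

The observable XYXX averages to 1. Key observation: gates 7-10 undo each other exactly, leaving only the rest of the circuit to track.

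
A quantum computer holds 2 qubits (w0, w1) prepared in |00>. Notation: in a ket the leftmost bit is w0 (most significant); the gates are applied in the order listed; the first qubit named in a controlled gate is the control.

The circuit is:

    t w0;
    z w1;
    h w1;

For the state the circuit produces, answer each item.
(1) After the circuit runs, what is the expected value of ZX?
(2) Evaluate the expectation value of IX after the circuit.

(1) In the final state, ZX has expectation 1.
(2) In the final state, IX has expectation 1.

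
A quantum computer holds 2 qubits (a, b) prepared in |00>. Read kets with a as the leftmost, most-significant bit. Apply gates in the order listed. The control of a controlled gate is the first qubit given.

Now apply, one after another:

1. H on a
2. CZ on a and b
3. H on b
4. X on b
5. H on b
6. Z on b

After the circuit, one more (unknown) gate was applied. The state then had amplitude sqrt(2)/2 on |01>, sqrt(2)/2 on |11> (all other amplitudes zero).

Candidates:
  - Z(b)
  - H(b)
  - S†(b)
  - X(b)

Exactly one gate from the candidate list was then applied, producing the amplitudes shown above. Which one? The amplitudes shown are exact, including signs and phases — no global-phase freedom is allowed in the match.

It was X(b) that produced the state shown. Key observation: the block from step 3 through step 6 cancels to the identity and can be dropped.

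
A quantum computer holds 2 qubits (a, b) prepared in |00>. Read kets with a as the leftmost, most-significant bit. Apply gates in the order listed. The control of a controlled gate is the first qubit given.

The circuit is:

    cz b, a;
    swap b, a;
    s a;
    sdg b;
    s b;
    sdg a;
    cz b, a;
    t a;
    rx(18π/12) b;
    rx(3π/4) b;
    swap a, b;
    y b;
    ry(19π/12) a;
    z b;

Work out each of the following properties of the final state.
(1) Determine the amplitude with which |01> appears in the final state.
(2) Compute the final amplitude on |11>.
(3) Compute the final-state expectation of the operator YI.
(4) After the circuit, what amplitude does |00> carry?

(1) The amplitude on |01> is (1 - I)*(2 - sqrt(6)*I - sqrt(2)*I)/8. Key observation: the block from step 3 through step 6 cancels to the identity and can be dropped.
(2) The final state's coefficient on |11> equals (1 - I)*(-2*sqrt(3) - sqrt(2)*I + sqrt(6)*I)/8.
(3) The expectation value of YI is -sqrt(2)/2.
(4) |00> carries amplitude 0 in the final state.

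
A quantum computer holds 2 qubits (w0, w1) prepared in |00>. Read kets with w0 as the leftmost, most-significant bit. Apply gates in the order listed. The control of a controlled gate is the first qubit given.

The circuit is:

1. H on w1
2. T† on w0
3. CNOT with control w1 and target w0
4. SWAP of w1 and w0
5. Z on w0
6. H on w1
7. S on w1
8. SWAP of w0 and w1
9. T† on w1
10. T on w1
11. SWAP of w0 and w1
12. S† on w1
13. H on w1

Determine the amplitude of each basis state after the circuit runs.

After the circuit, the state carries amplitude sqrt(2)/2 on |00>, 0 on |01>, 0 on |10>, -sqrt(2)/2 on |11>. Key observation: the block from step 6 through step 13 cancels to the identity and can be dropped.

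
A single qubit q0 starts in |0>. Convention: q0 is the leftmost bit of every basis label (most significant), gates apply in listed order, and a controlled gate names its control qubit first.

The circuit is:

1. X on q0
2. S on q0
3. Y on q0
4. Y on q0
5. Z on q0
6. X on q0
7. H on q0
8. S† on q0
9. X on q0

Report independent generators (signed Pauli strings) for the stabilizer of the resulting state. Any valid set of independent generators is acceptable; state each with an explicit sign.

One valid set of independent stabilizer generators is +Y (any independent generating set of the same group is equally correct).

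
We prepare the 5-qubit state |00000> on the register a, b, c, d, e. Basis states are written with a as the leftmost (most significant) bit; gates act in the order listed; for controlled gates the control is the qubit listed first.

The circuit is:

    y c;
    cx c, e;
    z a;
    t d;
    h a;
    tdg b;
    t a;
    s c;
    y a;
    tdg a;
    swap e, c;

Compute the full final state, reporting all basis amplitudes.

The final amplitudes are sqrt(2)*exp(3*I*pi/4)/2 on |00101>, -sqrt(2)*exp(I*pi/4)/2 on |10101>, and 0 on every other basis state.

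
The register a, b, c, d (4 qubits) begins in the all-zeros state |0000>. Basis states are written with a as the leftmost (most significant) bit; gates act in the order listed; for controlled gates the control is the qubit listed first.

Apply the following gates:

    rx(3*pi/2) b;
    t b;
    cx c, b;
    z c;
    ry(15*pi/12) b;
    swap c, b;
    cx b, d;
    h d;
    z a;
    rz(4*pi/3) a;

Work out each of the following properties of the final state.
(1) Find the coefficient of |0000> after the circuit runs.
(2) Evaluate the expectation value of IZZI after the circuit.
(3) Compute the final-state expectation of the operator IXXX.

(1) The final state's coefficient on |0000> equals -sqrt(2 - sqrt(2))*exp(I*pi/3)/4 + sqrt(sqrt(2) + 2)*exp(I*pi/12)/4.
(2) In the final state, IZZI has expectation -1/2.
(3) The expectation value of IXXX is 0.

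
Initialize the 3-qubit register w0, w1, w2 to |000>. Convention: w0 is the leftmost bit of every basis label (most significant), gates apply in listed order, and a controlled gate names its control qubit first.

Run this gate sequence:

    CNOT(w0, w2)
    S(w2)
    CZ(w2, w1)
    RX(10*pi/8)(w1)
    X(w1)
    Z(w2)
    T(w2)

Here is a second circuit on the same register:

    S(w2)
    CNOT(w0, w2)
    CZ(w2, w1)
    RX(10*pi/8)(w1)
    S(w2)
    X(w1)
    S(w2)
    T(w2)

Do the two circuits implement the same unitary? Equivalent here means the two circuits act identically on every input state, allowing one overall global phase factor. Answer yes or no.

No: there is an input state on which the two circuits produce genuinely different outputs (not merely differing by a phase).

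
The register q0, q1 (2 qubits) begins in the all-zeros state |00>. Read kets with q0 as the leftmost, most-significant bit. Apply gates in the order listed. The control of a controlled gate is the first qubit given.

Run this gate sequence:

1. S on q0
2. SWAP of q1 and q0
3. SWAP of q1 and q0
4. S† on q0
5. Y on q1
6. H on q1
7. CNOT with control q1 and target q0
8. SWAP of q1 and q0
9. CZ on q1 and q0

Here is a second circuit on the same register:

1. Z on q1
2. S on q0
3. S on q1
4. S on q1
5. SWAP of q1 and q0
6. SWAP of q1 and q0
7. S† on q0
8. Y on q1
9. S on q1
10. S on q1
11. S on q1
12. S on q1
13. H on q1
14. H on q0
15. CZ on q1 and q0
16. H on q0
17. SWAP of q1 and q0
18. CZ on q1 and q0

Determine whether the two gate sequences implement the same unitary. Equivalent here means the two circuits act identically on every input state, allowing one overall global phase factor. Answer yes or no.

Yes, they are equivalent — the unitaries differ by at most a global phase.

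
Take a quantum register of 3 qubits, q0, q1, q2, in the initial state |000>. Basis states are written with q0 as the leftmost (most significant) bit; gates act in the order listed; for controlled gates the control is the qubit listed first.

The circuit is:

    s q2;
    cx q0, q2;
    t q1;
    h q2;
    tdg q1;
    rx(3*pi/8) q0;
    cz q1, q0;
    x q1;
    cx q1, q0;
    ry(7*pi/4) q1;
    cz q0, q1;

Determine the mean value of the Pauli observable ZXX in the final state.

The expectation value of ZXX is 2*sqrt(1/2 - sqrt(2)/4)*sqrt(sqrt(2)/4 + 1/2)*sin(3*pi/16)**2 + 2*sqrt(1/2 - sqrt(2)/4)*sqrt(sqrt(2)/4 + 1/2)*cos(3*pi/16)**2.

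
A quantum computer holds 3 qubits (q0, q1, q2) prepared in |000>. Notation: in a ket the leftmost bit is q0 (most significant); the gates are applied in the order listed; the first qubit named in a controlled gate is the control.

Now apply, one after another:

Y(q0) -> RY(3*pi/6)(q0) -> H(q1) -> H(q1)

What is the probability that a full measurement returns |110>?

The probability of measuring |110> is 0.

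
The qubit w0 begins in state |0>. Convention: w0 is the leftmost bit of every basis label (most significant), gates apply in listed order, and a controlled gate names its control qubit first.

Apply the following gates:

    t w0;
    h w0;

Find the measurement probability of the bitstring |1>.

A full measurement returns |1> with probability 1/2.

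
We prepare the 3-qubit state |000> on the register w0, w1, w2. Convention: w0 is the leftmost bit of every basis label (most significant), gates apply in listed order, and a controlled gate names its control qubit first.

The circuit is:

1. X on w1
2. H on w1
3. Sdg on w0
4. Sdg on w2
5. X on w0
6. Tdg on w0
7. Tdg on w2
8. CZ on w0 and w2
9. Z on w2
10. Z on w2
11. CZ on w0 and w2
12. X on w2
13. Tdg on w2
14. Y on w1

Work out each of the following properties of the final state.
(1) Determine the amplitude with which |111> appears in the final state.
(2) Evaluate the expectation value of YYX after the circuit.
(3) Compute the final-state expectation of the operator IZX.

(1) The final state's coefficient on |111> equals sqrt(2)/2. Key observation: gates 8-11 undo each other exactly, leaving only the rest of the circuit to track.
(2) In the final state, YYX has expectation 0.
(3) The expectation value of IZX is 0.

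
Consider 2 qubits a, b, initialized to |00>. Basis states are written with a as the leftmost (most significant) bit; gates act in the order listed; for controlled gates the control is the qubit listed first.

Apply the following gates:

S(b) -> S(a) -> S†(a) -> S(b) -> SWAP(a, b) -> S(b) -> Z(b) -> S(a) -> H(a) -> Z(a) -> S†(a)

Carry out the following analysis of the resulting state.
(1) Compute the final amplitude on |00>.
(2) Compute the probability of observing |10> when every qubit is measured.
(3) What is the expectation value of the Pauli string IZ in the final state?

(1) |00> carries amplitude sqrt(2)/2 in the final state.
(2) The probability of measuring |10> is 1/2.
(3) In the final state, IZ has expectation 1.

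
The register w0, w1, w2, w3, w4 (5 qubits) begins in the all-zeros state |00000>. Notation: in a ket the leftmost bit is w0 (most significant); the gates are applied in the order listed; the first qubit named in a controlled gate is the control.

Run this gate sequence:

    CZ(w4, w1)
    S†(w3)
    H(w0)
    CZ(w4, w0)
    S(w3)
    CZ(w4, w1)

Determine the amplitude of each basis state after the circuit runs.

After the circuit, the state carries amplitude sqrt(2)/2 on |00000>, sqrt(2)/2 on |10000>, and 0 on every other basis state.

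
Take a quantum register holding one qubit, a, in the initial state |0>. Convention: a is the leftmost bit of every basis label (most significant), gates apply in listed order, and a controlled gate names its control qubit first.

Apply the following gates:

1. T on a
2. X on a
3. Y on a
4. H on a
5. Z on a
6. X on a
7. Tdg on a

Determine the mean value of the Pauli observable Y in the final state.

The expectation value of Y is sqrt(2)/2.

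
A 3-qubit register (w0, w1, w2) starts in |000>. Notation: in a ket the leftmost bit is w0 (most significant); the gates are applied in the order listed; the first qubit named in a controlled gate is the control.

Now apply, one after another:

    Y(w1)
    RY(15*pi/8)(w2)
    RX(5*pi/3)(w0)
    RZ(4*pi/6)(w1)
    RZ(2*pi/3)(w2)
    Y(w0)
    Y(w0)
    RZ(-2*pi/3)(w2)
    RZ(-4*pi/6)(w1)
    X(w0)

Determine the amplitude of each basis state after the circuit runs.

After the circuit, the state carries amplitude 0 on |000>, 0 on |001>, -cos(pi/16)/2 on |010>, sin(pi/16)/2 on |011>, 0 on |100>, 0 on |101>, sqrt(3)*I*cos(pi/16)/2 on |110>, -sqrt(3)*I*sin(pi/16)/2 on |111>. Key observation: the block from step 4 through step 9 cancels to the identity and can be dropped.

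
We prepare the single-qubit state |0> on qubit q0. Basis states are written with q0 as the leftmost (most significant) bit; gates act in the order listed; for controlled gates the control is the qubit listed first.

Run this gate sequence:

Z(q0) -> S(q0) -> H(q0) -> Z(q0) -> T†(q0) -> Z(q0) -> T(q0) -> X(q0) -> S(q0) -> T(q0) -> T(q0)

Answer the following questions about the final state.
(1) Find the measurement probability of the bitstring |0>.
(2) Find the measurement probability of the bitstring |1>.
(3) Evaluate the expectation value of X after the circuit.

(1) The probability of measuring |0> is 1/2.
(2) A full measurement returns |1> with probability 1/2.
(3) In the final state, X has expectation -1.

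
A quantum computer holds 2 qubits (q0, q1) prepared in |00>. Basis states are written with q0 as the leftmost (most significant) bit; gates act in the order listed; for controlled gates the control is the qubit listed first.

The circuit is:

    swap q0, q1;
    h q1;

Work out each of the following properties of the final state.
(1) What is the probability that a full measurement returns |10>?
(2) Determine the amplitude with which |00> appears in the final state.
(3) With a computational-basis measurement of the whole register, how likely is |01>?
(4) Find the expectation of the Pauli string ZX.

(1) A full measurement returns |10> with probability 0.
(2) |00> carries amplitude sqrt(2)/2 in the final state.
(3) The probability of measuring |01> is 1/2.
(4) In the final state, ZX has expectation 1.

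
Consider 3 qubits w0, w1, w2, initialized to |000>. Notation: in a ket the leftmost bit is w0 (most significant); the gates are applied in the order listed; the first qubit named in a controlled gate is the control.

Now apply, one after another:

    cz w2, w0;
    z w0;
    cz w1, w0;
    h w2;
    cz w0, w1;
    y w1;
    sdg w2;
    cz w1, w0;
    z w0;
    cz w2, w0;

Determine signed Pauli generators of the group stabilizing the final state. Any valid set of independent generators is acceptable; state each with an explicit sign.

One valid set of independent stabilizer generators is -IIY, +ZII, -IZI (any independent generating set of the same group is equally correct).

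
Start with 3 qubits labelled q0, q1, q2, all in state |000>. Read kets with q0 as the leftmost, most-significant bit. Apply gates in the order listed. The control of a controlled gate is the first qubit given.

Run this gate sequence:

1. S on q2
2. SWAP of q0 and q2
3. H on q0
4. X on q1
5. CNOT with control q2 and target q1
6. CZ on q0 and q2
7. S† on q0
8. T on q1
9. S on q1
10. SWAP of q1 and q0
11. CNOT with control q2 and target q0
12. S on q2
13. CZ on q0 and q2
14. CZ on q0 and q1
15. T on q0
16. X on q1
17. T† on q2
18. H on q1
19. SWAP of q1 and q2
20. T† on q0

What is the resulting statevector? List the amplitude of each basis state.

The resulting statevector has amplitude -sqrt(2)/2 on |100>, (-1 + I)*exp(3*I*pi/4)/2 on |101>, and 0 on every other basis state.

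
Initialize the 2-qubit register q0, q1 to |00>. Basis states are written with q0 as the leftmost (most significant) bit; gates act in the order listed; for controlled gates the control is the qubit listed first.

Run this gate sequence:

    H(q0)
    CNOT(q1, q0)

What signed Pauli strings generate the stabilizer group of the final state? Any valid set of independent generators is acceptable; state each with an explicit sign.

The stabilizer group can be generated by +XI, +IZ, among other valid generating sets.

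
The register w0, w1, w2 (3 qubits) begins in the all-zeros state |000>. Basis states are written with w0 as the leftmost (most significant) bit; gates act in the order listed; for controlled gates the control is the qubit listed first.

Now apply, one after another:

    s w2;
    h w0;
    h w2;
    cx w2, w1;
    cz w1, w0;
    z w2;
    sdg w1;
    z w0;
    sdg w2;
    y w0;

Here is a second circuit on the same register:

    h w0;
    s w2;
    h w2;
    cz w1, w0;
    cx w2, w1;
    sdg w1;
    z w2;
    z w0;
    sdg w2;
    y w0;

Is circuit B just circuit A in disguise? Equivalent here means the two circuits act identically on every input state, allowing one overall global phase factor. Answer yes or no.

No: there is an input state on which the two circuits produce genuinely different outputs (not merely differing by a phase).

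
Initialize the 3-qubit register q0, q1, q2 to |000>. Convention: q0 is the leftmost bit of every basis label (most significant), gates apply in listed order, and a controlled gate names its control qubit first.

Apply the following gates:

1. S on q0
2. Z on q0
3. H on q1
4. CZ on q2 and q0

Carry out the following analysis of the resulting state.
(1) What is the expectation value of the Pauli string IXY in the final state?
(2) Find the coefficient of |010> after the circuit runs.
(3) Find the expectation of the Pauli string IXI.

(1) The expectation value of IXY is 0.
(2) The amplitude on |010> is sqrt(2)/2.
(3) The expectation value of IXI is 1.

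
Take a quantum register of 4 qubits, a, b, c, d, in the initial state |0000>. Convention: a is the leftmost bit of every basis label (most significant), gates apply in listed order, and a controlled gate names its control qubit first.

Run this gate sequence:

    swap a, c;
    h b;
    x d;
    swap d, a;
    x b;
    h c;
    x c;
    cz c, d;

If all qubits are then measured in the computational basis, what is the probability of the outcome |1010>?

The probability of measuring |1010> is 1/4.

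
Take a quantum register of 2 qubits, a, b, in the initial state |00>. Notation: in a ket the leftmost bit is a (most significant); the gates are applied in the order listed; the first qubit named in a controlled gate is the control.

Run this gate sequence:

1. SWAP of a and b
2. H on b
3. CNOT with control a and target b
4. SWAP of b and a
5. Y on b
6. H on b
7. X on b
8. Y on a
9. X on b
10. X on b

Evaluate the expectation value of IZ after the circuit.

The expectation value of IZ is 0. Key observation: gates 9-10 undo each other exactly, leaving only the rest of the circuit to track.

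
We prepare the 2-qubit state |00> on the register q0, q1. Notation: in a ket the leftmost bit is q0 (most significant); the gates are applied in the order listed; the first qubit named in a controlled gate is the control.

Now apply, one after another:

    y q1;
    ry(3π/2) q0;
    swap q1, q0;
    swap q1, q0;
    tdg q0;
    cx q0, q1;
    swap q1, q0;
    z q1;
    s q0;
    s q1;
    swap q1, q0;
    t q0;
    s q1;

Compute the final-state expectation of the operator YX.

In the final state, YX has expectation -1. Key observation: gates 3-4 undo each other exactly, leaving only the rest of the circuit to track.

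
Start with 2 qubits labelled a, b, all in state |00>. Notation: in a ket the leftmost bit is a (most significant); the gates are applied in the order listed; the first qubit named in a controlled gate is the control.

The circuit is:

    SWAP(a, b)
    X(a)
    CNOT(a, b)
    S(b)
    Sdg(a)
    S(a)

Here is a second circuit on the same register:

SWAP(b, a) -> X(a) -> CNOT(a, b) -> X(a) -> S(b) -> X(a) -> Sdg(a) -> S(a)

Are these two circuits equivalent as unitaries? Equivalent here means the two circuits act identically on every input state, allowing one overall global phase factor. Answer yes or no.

Yes: on every input state the two circuits agree up to one overall phase factor.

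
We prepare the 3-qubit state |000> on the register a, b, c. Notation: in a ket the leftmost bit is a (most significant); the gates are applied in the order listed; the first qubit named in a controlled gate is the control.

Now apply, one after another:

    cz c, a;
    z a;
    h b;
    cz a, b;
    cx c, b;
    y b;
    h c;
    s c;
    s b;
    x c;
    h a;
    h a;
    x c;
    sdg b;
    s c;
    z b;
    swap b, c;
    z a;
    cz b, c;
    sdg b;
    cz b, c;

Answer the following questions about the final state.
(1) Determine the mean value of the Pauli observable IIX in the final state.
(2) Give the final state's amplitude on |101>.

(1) In the final state, IIX has expectation 1. Key observation: gates 9-14 undo each other exactly, leaving only the rest of the circuit to track.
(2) The amplitude on |101> is 0.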